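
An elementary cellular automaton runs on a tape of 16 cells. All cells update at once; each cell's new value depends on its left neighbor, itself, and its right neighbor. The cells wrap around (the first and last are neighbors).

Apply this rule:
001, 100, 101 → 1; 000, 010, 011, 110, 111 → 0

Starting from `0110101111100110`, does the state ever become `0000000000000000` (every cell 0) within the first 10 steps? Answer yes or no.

no

step 1: 1001010000011001
step 2: 0110101000100110
step 3: 1001010101011001
step 4: 0110101010100110
step 5: 1001010101011001  (repeats step 3; period 2)
step 10: 0110101010100110
step 10 is 0110101010100110, still not uniform 0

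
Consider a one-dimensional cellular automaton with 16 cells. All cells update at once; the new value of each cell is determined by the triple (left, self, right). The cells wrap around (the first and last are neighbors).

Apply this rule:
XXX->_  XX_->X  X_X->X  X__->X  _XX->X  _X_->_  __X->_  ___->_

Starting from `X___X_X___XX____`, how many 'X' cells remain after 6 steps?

7

step 1: _X___X_X__XXX___
step 2: __X___X_X_X_XX__
step 3: ___X___X_X_XXXX_
step 4: ____X___X_XX__XX
step 5: X____X___XXXX_XX
step 6: XX____X__X__XXX_
count of X: 7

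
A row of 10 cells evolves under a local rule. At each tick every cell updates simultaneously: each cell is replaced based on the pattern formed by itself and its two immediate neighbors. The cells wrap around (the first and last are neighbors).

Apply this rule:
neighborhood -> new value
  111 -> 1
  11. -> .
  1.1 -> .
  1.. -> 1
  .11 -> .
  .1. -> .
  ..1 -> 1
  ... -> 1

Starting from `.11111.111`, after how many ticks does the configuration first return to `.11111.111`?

4

..111...1.
11.1.111.1
1.....1...
.11111.111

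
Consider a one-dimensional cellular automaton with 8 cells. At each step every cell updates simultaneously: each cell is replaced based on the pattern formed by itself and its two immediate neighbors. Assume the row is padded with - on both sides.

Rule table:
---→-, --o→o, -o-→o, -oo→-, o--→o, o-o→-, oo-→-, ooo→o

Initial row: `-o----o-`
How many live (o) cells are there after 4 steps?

2

ooo--ooo
-o-oo-o-
oo----oo
--o--o--
count of o: 2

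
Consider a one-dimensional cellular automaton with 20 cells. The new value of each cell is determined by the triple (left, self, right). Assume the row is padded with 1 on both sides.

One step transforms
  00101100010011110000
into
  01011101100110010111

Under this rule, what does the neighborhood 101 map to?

At position 3 the neighborhood is 101; the next row has 1 there.

1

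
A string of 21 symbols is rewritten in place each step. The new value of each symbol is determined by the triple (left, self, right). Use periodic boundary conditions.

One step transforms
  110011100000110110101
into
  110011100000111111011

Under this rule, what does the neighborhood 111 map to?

At position 0 the neighborhood is 111; the next row has 1 there.

1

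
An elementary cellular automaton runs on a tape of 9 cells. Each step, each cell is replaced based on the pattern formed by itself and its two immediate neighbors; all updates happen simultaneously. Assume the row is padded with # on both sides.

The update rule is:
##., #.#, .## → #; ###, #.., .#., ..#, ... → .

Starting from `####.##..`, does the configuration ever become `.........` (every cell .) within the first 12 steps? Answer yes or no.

...####..
...#..#..
.........
all cells are . at step 3

yes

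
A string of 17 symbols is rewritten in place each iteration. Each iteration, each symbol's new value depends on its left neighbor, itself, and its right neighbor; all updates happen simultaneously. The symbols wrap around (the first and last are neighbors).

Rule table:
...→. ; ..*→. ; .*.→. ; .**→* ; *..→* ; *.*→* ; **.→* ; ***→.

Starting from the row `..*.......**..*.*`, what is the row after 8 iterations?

*..*......***..*.
.*..*.....*.**..*
*.*..*.....****..
.*.*..*....*..**.
..*.*..*....*.***
*..*.*..*....**.*
**..*.*..*...****
.**..*.*..*..*...

.**..*.*..*..*...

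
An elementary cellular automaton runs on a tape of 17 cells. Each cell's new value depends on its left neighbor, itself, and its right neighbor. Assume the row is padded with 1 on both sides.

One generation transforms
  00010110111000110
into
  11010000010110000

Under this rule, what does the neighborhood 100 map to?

1

At position 0 the neighborhood is 100; the next row has 1 there.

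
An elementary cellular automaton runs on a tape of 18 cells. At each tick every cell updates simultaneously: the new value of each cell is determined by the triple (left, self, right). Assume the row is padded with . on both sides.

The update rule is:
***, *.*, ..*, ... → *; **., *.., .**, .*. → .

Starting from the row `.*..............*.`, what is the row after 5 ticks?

*..*************..
..*.***********..*
**.*.*********..*.
..*.*.*******..*..
**.*.*.*****..*..*

**.*.*.*****..*..*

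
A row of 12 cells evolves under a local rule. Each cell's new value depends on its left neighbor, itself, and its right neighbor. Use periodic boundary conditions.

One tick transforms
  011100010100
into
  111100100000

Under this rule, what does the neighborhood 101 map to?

0

At position 8 the neighborhood is 101; the next row has 0 there.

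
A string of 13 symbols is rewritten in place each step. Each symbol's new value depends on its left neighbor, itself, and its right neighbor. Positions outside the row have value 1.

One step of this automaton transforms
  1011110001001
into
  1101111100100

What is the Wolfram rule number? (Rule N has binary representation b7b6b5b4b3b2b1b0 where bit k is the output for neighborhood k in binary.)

241

position 3: 111 → 1  (bit 7 = 1)
position 0: 110 → 1  (bit 6 = 1)
position 1: 101 → 1  (bit 5 = 1)
position 6: 100 → 1  (bit 4 = 1)
position 2: 011 → 0  (bit 3 = 0)
position 9: 010 → 0  (bit 2 = 0)
position 8: 001 → 0  (bit 1 = 0)
position 7: 000 → 1  (bit 0 = 1)
bits b7..b0 = 11110001 = 241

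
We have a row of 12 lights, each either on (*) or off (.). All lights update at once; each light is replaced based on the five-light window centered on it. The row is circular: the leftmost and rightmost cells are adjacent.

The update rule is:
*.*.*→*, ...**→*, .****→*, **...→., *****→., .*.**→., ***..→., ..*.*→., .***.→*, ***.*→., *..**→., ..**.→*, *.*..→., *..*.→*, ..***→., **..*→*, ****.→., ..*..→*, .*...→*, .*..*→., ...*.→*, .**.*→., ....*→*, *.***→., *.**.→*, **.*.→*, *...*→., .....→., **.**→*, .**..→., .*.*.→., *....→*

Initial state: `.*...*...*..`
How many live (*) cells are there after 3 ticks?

tick 1: ***.***.***.
tick 2: .*.*.*.*.*.*
tick 3: .*.*.*.*.*.*
count of *: 6

6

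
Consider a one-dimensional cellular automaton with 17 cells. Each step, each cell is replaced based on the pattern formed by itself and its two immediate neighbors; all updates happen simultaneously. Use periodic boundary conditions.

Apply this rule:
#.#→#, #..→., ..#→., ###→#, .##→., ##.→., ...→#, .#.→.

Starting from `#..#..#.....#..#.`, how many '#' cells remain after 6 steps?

........###.....#
.######..#..###..
..####.......#..#
...##..#####.....
##......###..####
#..####..#....###
count of #: 9

9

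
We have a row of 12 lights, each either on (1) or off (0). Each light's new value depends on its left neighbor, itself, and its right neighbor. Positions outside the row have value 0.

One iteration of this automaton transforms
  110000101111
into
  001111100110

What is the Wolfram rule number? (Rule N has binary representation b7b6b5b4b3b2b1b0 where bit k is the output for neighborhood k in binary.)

151

position 9: 111 → 1  (bit 7 = 1)
position 1: 110 → 0  (bit 6 = 0)
position 7: 101 → 0  (bit 5 = 0)
position 2: 100 → 1  (bit 4 = 1)
position 0: 011 → 0  (bit 3 = 0)
position 6: 010 → 1  (bit 2 = 1)
position 5: 001 → 1  (bit 1 = 1)
position 3: 000 → 1  (bit 0 = 1)
bits b7..b0 = 10010111 = 151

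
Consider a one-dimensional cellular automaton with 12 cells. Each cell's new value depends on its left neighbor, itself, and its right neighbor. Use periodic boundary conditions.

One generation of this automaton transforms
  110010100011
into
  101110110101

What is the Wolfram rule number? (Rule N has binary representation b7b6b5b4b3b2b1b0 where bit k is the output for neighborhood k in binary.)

position 0: 111 → 1  (bit 7 = 1)
position 1: 110 → 0  (bit 6 = 0)
position 5: 101 → 0  (bit 5 = 0)
position 2: 100 → 1  (bit 4 = 1)
position 10: 011 → 0  (bit 3 = 0)
position 4: 010 → 1  (bit 2 = 1)
position 3: 001 → 1  (bit 1 = 1)
position 8: 000 → 0  (bit 0 = 0)
bits b7..b0 = 10010110 = 150

150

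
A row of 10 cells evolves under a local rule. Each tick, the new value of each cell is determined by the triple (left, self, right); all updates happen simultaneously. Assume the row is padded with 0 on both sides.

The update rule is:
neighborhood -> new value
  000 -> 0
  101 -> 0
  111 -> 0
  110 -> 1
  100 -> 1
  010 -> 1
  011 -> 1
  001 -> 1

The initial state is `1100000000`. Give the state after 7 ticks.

1010101110

1110000000
1011000000
1011100000
1010110000
1010111000
1010101100
1010101110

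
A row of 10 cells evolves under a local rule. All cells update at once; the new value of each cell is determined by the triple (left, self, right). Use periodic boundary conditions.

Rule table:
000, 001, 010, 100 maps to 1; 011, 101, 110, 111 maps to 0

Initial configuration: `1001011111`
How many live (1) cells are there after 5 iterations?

0111000000
1000111111
0111000000  (repeats iteration 1; period 2)
iteration 5: 0111000000
count of 1: 3

3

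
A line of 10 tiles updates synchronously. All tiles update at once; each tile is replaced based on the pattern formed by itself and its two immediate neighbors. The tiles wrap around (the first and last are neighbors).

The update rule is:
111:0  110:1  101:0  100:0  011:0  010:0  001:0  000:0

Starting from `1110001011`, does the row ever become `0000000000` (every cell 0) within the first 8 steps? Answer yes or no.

0010000000
0000000000
all cells are 0 at step 2

yes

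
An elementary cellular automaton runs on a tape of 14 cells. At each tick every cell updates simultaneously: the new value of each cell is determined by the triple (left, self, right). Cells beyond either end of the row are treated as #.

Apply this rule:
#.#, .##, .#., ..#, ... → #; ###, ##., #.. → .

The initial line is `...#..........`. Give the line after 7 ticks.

.###.#########
##..##........
...##..#######
.###..##......
##...##..#####
...###..##....
.###...##..###

.###...##..###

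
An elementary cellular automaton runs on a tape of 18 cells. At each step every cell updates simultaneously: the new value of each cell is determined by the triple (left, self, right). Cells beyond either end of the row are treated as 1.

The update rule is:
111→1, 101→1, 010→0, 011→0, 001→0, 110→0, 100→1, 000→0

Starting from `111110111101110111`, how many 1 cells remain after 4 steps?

step 1: 111101011010101011
step 2: 111010100101010101
step 3: 110101010010101010
step 4: 101010101001010101
count of 1: 9

9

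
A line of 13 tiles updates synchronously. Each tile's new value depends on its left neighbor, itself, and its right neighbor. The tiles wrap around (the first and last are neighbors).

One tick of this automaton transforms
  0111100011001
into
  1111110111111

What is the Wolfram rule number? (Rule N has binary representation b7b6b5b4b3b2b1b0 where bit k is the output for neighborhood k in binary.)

254

position 2: 111 → 1  (bit 7 = 1)
position 4: 110 → 1  (bit 6 = 1)
position 0: 101 → 1  (bit 5 = 1)
position 5: 100 → 1  (bit 4 = 1)
position 1: 011 → 1  (bit 3 = 1)
position 12: 010 → 1  (bit 2 = 1)
position 7: 001 → 1  (bit 1 = 1)
position 6: 000 → 0  (bit 0 = 0)
bits b7..b0 = 11111110 = 254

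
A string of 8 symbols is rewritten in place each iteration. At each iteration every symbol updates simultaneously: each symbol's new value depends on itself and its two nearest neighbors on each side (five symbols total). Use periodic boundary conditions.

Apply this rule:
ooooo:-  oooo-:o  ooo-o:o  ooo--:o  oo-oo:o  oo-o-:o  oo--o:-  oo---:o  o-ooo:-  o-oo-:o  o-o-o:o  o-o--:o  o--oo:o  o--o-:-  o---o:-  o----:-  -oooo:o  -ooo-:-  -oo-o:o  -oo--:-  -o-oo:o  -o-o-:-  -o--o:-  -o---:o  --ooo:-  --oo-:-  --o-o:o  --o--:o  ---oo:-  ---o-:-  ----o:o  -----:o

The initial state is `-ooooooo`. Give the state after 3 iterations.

iteration 1: o-o---oo
iteration 2: oooo----
iteration 3: -oooo-o-

-oooo-o-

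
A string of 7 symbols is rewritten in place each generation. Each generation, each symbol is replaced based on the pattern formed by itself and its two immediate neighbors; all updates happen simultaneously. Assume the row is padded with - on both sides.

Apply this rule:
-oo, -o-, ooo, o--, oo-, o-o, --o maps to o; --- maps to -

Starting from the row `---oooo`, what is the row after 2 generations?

--ooooo
-oooooo

-oooooo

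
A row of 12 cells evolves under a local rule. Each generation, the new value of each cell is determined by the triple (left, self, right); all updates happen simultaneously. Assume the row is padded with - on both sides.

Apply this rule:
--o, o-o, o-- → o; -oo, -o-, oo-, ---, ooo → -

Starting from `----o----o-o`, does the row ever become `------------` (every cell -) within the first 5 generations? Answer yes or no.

generation 1: ---o-o--o-o-
generation 2: --o-o-oo-o-o
generation 3: -o-o-o--o-o-
generation 4: o-o-o-oo-o-o
generation 5: -o-o-o--o-o-
generation 5 is -o-o-o--o-o-, still not uniform -

no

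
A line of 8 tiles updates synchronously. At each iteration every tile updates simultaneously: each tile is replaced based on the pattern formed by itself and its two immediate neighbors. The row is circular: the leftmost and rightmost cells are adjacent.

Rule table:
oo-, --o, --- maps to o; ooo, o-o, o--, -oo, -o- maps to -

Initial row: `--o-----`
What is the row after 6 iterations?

-ooo---o

iteration 1: oo--oooo
iteration 2: -o-o----
iteration 3: o----ooo
iteration 4: o-ooo---
iteration 5: ----o-oo
iteration 6: -ooo---o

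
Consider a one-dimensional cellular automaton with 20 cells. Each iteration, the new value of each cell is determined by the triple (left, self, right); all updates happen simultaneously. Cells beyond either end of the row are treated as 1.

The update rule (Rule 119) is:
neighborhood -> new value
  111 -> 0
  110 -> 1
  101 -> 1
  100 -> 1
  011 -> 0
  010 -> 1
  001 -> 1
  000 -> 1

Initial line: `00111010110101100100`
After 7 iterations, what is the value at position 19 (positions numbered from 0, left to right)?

1

iteration 1: 11001111011110111111
iteration 2: 01110001100011000000
iteration 3: 10011110111101111111
iteration 4: 11100011000110000000
iteration 5: 00111101111011111111
iteration 6: 11000110001100000000
iteration 7: 01111011110111111111
position 19 holds 1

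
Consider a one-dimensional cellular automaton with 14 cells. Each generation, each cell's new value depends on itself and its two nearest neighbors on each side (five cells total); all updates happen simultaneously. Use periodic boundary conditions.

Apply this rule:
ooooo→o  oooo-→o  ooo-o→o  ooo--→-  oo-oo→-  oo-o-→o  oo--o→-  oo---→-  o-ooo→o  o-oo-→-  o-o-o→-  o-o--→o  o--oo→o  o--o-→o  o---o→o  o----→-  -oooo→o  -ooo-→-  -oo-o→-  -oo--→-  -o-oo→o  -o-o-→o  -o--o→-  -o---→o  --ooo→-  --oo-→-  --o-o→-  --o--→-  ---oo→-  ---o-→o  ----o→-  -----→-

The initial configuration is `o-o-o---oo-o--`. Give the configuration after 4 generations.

oooo--o-oo-oo-

generation 1: -o-oooo---oo-o
generation 2: o-oooo--o---o-
generation 3: -oooo--o-ooo-o
generation 4: oooo--o-oo-oo-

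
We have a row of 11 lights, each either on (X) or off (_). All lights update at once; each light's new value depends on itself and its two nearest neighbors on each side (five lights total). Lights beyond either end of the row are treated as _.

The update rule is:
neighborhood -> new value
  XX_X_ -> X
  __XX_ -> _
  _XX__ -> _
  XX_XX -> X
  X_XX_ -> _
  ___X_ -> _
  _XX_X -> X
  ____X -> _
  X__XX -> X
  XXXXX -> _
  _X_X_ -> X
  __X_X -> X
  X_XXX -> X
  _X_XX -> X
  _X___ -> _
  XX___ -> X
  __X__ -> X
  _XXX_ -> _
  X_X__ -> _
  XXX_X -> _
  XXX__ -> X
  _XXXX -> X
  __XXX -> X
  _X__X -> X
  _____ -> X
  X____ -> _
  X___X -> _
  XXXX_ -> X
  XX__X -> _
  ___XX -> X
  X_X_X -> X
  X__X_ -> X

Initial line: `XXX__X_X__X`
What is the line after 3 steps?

step 1: X_X_XXX_XXX
step 2: XXXXX__XX_X
step 3: XX_XX_X_XX_

XX_XX_X_XX_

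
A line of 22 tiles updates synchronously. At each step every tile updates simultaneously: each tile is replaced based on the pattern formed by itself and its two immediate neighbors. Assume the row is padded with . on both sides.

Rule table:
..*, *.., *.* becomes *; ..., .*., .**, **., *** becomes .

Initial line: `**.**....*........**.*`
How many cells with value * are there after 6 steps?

13

step 1: ..*..*..*.*......*..*.
step 2: .*.**.**.*.*....*.**.*
step 3: *.*..*..*.*.*..*.*..*.
step 4: .*.**.**.*.*.**.*.**.*
step 5: *.*..*..*.*.*..*.*..*.  (repeats step 3; period 2)
step 6: .*.**.**.*.*.**.*.**.*
count of *: 13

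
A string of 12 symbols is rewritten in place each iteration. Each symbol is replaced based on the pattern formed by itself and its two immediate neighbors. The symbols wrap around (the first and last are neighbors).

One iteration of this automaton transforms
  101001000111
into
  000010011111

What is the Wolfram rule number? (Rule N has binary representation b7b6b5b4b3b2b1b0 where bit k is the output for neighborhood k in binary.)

139

position 10: 111 → 1  (bit 7 = 1)
position 0: 110 → 0  (bit 6 = 0)
position 1: 101 → 0  (bit 5 = 0)
position 3: 100 → 0  (bit 4 = 0)
position 9: 011 → 1  (bit 3 = 1)
position 2: 010 → 0  (bit 2 = 0)
position 4: 001 → 1  (bit 1 = 1)
position 7: 000 → 1  (bit 0 = 1)
bits b7..b0 = 10001011 = 139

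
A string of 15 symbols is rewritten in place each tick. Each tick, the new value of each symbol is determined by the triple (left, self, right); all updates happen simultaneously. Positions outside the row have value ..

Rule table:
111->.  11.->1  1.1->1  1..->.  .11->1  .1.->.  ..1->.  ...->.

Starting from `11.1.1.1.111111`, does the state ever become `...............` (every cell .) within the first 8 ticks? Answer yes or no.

111.1.1.11....1
1.11.1.111.....
.1111.11.1.....
.1..11111......
....1...1......
...............
all cells are . at tick 6

yes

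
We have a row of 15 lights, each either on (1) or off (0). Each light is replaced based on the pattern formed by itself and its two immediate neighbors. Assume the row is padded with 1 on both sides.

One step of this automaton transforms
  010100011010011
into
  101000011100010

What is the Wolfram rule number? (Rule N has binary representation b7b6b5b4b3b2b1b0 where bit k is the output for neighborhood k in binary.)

104

position 14: 111 → 0  (bit 7 = 0)
position 8: 110 → 1  (bit 6 = 1)
position 0: 101 → 1  (bit 5 = 1)
position 4: 100 → 0  (bit 4 = 0)
position 7: 011 → 1  (bit 3 = 1)
position 1: 010 → 0  (bit 2 = 0)
position 6: 001 → 0  (bit 1 = 0)
position 5: 000 → 0  (bit 0 = 0)
bits b7..b0 = 01101000 = 104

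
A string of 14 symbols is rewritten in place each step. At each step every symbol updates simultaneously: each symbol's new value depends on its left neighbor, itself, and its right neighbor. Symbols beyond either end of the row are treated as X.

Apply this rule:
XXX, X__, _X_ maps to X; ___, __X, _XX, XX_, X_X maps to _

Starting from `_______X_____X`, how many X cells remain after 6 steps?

step 1: X______XX_____
step 2: _X_______X____
step 3: _XX______XX___
step 4: ___X_______X__
step 5: X__XX______XX_
step 6: _X___X________
count of X: 2

2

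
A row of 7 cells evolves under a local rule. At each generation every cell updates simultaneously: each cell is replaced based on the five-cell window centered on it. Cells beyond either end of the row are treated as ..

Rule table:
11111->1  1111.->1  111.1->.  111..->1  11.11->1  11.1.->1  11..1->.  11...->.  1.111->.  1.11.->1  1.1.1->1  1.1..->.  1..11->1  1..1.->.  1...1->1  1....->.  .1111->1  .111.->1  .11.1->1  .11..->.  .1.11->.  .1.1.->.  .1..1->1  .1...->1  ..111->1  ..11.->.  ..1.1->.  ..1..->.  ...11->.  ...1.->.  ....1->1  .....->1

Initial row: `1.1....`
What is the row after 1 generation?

...1.11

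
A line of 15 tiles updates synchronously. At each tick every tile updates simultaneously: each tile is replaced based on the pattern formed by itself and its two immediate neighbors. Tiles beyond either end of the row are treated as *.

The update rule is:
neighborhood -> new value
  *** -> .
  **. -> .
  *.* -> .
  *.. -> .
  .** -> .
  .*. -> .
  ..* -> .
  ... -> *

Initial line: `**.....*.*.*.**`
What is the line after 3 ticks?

...***.........

...***.........
.*.....*******.
...***.........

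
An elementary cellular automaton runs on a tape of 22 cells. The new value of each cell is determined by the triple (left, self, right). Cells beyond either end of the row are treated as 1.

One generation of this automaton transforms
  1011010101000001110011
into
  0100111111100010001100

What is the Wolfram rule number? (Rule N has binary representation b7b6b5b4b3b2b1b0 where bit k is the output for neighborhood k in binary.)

position 16: 111 → 0  (bit 7 = 0)
position 0: 110 → 0  (bit 6 = 0)
position 1: 101 → 1  (bit 5 = 1)
position 10: 100 → 1  (bit 4 = 1)
position 2: 011 → 0  (bit 3 = 0)
position 5: 010 → 1  (bit 2 = 1)
position 14: 001 → 1  (bit 1 = 1)
position 11: 000 → 0  (bit 0 = 0)
bits b7..b0 = 00110110 = 54

54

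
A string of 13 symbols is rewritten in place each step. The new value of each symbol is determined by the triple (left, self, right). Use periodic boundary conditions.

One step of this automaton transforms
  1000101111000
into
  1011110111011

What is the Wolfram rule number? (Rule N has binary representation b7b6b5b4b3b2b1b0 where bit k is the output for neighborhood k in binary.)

231

position 7: 111 → 1  (bit 7 = 1)
position 9: 110 → 1  (bit 6 = 1)
position 5: 101 → 1  (bit 5 = 1)
position 1: 100 → 0  (bit 4 = 0)
position 6: 011 → 0  (bit 3 = 0)
position 0: 010 → 1  (bit 2 = 1)
position 3: 001 → 1  (bit 1 = 1)
position 2: 000 → 1  (bit 0 = 1)
bits b7..b0 = 11100111 = 231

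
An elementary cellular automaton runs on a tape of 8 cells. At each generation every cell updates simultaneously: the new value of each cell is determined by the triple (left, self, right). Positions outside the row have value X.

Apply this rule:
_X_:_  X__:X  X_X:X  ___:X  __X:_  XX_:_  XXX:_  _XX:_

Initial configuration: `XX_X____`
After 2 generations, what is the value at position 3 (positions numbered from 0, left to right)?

__X_XXX_
X__X___X
position 3 holds X

X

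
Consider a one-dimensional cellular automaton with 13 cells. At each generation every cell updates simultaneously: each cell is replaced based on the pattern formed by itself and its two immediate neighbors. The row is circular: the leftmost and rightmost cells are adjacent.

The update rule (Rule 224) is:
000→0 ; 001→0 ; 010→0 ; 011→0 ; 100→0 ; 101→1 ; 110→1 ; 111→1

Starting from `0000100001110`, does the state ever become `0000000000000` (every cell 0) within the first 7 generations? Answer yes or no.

0000000000110
0000000000010
0000000000000
all cells are 0 at generation 3

yes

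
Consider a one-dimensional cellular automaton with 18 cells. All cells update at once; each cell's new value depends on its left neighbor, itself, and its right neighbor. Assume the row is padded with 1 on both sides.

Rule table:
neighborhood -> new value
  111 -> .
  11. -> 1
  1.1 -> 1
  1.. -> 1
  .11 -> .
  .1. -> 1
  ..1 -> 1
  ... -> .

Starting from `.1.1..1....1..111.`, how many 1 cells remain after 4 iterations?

11111111..1111..11
.......111...111..
1.....1..11.1..111
11...1111.11111...
count of 1: 11

11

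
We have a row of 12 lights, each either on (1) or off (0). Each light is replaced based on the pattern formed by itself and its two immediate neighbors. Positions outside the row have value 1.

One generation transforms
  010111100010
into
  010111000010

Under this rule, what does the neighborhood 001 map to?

0

At position 9 the neighborhood is 001; the next row has 0 there.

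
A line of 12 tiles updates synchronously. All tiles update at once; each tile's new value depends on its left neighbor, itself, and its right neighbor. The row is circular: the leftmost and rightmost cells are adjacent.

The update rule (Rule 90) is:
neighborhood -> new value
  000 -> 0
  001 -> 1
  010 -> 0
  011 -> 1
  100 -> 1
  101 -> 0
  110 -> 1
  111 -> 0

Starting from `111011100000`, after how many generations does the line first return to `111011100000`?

4

101010110001
100000111011
110001101010
111011100000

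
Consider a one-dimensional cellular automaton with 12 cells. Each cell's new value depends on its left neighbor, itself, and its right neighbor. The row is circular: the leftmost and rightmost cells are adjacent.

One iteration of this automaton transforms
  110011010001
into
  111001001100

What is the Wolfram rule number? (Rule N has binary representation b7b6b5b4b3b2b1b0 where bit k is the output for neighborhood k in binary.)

position 0: 111 → 1  (bit 7 = 1)
position 1: 110 → 1  (bit 6 = 1)
position 6: 101 → 0  (bit 5 = 0)
position 2: 100 → 1  (bit 4 = 1)
position 4: 011 → 0  (bit 3 = 0)
position 7: 010 → 0  (bit 2 = 0)
position 3: 001 → 0  (bit 1 = 0)
position 9: 000 → 1  (bit 0 = 1)
bits b7..b0 = 11010001 = 209

209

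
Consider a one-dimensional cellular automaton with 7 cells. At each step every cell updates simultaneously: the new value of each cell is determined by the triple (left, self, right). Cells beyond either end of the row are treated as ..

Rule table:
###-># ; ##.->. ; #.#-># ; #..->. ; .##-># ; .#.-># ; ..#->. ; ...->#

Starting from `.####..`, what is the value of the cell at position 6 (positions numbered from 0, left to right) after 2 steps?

#

.###..#
.##...#
position 6 holds #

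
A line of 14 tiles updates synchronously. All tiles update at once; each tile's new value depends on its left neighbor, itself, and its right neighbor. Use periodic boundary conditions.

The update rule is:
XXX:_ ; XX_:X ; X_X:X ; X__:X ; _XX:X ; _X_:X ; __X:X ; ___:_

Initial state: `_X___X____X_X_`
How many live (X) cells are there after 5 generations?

7

XXX_XXX__XXXXX
__XXX_XXXX____
_XX_XXX__XX___
XXXXX_XXXXXX__
X___XXX____XXX
count of X: 7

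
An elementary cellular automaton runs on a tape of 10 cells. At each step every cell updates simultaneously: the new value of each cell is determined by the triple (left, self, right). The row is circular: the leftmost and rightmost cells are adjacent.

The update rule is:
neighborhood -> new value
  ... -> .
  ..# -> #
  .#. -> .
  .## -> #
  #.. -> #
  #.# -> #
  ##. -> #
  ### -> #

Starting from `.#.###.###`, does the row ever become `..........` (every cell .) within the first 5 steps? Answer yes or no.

no

#.########
##########
##########  (fixed point — unchanged through step 5)
step 5 is ##########, still not uniform .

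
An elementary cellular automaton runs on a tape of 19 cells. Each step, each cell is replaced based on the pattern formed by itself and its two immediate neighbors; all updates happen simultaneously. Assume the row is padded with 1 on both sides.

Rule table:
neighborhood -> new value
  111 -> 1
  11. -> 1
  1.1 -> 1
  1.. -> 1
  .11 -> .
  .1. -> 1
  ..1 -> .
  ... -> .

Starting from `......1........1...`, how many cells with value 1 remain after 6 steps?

step 1: 1.....11.......11..
step 2: 11.....11.......11.
step 3: 111.....11.......11
step 4: 1111.....11.......1
step 5: 11111.....11.......
step 6: 111111.....11......
count of 1: 8

8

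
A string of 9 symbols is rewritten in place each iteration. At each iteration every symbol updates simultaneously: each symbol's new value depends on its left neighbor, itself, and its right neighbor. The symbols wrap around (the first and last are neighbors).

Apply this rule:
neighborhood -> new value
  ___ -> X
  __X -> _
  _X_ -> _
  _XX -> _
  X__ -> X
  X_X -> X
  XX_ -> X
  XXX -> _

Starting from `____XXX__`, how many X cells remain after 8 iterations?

iteration 1: XXX___XXX
iteration 2: __XXX____
iteration 3: X___XXXXX
iteration 4: XXX______
iteration 5: __XXXXXX_
iteration 6: X______XX
iteration 7: XXXXXX___
iteration 8: _____XXX_
count of X: 3

3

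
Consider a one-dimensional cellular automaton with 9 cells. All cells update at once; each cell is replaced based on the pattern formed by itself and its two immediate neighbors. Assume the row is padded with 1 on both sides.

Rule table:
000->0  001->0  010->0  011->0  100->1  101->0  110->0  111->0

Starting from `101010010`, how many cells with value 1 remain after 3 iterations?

2

000001000
100000100
010000010
count of 1: 2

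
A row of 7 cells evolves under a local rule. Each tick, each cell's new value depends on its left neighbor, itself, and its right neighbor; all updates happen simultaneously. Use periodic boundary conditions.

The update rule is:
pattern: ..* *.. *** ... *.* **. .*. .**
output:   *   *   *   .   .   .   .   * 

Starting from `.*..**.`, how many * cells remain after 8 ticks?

*.***.*
..**..*
***.**.
**..*..
*.**.**
..*..**
**.***.
*..**..
count of *: 3

3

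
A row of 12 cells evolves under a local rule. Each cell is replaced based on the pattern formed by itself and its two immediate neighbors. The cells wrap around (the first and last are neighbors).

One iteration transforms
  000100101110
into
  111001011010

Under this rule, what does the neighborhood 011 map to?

1

At position 8 the neighborhood is 011; the next row has 1 there.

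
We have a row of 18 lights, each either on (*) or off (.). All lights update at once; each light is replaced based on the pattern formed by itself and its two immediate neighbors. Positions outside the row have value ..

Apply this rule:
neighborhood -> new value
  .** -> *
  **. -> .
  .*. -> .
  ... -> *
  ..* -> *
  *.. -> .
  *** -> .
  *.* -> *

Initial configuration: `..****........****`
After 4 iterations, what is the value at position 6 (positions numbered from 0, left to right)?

*

iteration 1: ***....********...
iteration 2: *...****........**
iteration 3: ..***....********.
iteration 4: ***...****........
position 6 holds *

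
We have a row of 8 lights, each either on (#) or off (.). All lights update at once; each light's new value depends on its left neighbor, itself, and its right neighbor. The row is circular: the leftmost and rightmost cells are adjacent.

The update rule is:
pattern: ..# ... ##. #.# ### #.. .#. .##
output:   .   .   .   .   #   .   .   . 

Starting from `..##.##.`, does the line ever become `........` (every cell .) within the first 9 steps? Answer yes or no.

yes

step 1: ........
all cells are . at step 1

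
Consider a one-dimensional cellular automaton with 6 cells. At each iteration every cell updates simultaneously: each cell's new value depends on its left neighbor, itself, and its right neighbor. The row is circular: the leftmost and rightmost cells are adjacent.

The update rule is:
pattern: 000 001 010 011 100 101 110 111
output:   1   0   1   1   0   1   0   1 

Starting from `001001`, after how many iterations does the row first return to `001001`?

iteration 1: 001001

1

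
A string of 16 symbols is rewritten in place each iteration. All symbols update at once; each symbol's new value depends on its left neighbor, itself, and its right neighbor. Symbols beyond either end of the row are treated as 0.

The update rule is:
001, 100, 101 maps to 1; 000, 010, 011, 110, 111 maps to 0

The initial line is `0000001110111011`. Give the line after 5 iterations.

0000010001000100
0000101010101010
0001010101010101
0010101010101010
0101010101010101

0101010101010101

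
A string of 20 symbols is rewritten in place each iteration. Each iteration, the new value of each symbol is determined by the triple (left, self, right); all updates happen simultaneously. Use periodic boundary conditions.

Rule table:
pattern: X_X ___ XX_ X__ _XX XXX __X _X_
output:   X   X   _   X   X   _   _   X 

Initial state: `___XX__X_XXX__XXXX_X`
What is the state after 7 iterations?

XX_X_X_XXX__X_X___XX
__XXXXXX__X_XXXXX_X_
X_X_____X_XXX____XXX
_XXXXXX_XXX__XXX_X__
_X_____XX__X_X__XXXX
XXXXXX_X_X_XXXX_X___
X_____XXXXXX___XXXX_

X_____XXXXXX___XXXX_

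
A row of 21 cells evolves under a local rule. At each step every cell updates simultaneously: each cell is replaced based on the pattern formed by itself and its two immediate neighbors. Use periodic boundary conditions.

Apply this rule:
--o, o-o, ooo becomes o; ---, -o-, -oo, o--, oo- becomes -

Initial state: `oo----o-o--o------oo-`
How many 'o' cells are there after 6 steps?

step 1: -----o-o--o------o--o
step 2: ----o-o--o------o--o-
step 3: ---o-o--o------o--o--
step 4: --o-o--o------o--o---
step 5: -o-o--o------o--o----
step 6: o-o--o------o--o-----
count of o: 5

5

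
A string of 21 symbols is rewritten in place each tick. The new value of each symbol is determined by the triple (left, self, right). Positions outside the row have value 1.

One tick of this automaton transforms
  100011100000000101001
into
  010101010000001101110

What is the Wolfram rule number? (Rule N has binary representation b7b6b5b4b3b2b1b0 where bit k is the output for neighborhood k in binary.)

position 5: 111 → 1  (bit 7 = 1)
position 0: 110 → 0  (bit 6 = 0)
position 16: 101 → 0  (bit 5 = 0)
position 1: 100 → 1  (bit 4 = 1)
position 4: 011 → 0  (bit 3 = 0)
position 15: 010 → 1  (bit 2 = 1)
position 3: 001 → 1  (bit 1 = 1)
position 2: 000 → 0  (bit 0 = 0)
bits b7..b0 = 10010110 = 150

150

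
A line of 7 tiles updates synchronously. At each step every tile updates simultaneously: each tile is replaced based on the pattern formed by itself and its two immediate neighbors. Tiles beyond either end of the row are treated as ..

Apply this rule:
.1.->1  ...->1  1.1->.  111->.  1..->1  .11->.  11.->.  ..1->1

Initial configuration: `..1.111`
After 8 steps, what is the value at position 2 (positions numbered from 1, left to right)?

111....
...1111
111....  (repeats step 1; period 2)
step 8: ...1111
position 2 holds .

.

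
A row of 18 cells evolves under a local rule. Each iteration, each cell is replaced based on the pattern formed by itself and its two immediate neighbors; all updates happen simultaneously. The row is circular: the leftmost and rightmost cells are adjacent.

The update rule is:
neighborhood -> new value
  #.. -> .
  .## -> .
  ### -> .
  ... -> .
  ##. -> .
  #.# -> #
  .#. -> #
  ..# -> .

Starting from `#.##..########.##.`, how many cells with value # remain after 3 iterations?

iteration 1: ##............#..#
iteration 2: ..............#...
iteration 3: ..............#...
count of #: 1

1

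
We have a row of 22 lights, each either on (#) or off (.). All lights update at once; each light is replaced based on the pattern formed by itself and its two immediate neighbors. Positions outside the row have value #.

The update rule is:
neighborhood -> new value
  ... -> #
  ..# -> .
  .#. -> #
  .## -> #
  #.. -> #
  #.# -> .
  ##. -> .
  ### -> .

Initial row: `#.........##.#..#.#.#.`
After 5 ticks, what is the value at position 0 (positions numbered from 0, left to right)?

.

tick 1: .########.#..##.#.#.#.
tick 2: .#........##.#..#.#.#.
tick 3: .########.#..##.#.#.#.  (repeats tick 1; period 2)
tick 5: .########.#..##.#.#.#.
position 0 holds .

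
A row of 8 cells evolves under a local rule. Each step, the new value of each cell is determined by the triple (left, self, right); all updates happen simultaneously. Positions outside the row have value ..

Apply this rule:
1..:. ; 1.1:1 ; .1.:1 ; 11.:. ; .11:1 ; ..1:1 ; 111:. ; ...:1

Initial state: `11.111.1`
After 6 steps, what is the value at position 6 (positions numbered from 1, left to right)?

1

step 1: 1.11..11
step 2: 111..11.
step 3: 1...11..
step 4: 1.111..1
step 5: 111...11
step 6: 1...111.
position 6 holds 1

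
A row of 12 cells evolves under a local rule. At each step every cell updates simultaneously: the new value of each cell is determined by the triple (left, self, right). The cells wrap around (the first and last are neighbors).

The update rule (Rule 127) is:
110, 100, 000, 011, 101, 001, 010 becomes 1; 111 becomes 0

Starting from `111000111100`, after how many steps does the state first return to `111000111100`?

2

101111100111
111000111100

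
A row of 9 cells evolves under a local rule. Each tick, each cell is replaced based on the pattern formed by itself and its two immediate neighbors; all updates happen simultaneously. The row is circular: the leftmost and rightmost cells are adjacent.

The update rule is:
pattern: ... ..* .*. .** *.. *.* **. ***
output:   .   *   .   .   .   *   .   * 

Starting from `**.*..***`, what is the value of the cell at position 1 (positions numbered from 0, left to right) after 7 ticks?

tick 1: *.*..*.**
tick 2: .*..*.*.*
tick 3: *..*.*.*.
tick 4: ..*.*.*.*
tick 5: .*.*.*.*.
tick 6: *.*.*.*..
tick 7: .*.*.*..*
position 1 holds *

*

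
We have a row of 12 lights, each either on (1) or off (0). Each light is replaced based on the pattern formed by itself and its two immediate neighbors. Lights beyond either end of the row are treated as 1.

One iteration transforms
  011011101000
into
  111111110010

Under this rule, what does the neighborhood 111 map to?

1

At position 5 the neighborhood is 111; the next row has 1 there.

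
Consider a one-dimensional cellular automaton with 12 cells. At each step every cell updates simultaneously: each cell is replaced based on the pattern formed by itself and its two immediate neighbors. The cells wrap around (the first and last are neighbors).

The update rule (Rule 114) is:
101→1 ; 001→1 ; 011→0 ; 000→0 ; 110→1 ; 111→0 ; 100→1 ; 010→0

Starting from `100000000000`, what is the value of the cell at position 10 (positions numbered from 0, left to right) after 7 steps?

0

step 1: 010000000001
step 2: 101000000010
step 3: 010100000101
step 4: 101010001010
step 5: 010101010101
step 6: 101010101010
step 7: 010101010101
position 10 holds 0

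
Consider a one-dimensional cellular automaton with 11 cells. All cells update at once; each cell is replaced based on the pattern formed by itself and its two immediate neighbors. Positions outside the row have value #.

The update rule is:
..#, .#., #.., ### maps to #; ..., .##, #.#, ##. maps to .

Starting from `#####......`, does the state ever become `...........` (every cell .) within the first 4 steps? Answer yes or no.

####.#....#
###..##..#.
##.##..###.
#....##.#..
step 4 is #....##.#.., still not uniform .

no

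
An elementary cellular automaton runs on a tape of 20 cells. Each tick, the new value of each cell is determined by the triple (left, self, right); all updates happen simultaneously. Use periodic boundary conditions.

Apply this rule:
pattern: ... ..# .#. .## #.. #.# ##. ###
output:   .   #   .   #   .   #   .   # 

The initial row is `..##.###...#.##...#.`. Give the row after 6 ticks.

.##.###...#.##...#..
##.###...#.##...#...
#.###...#.##...#...#
.###...#.##...#...##
###...#.##...#...##.
##...#.##...#...##.#

##...#.##...#...##.#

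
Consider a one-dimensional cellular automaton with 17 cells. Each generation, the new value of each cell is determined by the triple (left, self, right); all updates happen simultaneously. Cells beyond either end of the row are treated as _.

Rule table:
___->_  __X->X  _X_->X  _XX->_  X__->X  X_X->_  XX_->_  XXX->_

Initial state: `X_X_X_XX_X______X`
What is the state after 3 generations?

X_X___XXXXXXXXXX_

X_X_X____XX____XX
X_X_XX__X__X__X__
X_X___XXXXXXXXXX_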